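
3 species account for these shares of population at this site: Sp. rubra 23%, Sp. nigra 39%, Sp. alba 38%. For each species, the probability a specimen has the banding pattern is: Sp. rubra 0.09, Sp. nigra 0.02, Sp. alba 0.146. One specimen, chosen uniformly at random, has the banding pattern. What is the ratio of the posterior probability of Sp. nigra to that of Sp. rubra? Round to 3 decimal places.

Prior × likelihood for each hypothesis:
  Sp. rubra: 0.23 × 0.09 = 0.0207
  Sp. nigra: 0.39 × 0.02 = 0.0078
  Sp. alba: 0.38 × 0.146 = 0.05548
Normalizing constant = 0.08398.
The ratio is 0.0078 / 0.0207 (the normalizer cancels) = 0.377.

0.377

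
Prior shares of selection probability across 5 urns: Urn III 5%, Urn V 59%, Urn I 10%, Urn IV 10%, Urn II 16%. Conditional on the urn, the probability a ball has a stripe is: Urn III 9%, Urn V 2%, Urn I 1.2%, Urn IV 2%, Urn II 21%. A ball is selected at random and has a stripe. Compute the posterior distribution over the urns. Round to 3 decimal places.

Unnormalized posteriors (prior × likelihood):
  Urn III: 0.05 × 0.09 = 0.0045
  Urn V: 0.59 × 0.02 = 0.0118
  Urn I: 0.1 × 0.012 = 0.0012
  Urn IV: 0.1 × 0.02 = 0.002
  Urn II: 0.16 × 0.21 = 0.0336
Total = 0.0531.
P(Urn III | striped) = 0.0045/0.0531 ≈ 0.085
P(Urn V | striped) = 0.0118/0.0531 ≈ 0.222
P(Urn I | striped) = 0.0012/0.0531 ≈ 0.023
P(Urn IV | striped) = 0.002/0.0531 ≈ 0.038
P(Urn II | striped) = 0.0336/0.0531 ≈ 0.633
(Check: 0.085+0.222+0.023+0.038+0.633 = 1.001.)

Urn III 0.085, Urn V 0.222, Urn I 0.023, Urn IV 0.038, Urn II 0.633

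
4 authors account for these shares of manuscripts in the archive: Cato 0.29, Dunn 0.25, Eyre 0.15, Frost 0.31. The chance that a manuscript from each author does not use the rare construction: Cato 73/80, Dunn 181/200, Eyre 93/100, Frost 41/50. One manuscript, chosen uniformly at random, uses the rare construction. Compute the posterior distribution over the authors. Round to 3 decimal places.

Cato 0.220, Dunn 0.206, Eyre 0.091, Frost 0.483

Taking complements, P(rare-form | each) = Cato 0.0875, Dunn 0.095, Eyre 0.07, Frost 0.18.
By Bayes' rule, posterior ∝ prior × likelihood:
  Cato: 0.29 × 0.0875 = 0.025375
  Dunn: 0.25 × 0.095 = 0.02375
  Eyre: 0.15 × 0.07 = 0.0105
  Frost: 0.31 × 0.18 = 0.0558
Normalizing constant = 0.115425.
P(Cato | rare-form) = 0.025375/0.115425 ≈ 0.220
P(Dunn | rare-form) = 0.02375/0.115425 ≈ 0.206
P(Eyre | rare-form) = 0.0105/0.115425 ≈ 0.091
P(Frost | rare-form) = 0.0558/0.115425 ≈ 0.483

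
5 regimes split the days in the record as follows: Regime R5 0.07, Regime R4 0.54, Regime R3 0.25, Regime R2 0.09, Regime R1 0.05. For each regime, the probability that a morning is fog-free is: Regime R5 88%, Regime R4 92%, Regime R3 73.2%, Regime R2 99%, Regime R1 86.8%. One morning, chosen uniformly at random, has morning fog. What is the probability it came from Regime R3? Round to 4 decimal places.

0.5313

Taking complements, P(fog | each) = Regime R5 0.12, Regime R4 0.08, Regime R3 0.268, Regime R2 0.01, Regime R1 0.132.
Prior × likelihood for each hypothesis:
  Regime R5: 0.07 × 0.12 = 0.0084
  Regime R4: 0.54 × 0.08 = 0.0432
  Regime R3: 0.25 × 0.268 = 0.067
  Regime R2: 0.09 × 0.01 = 0.0009
  Regime R1: 0.05 × 0.132 = 0.0066
Total = 0.1261.
P(Regime R3 | evidence) = 0.067 / 0.1261 ≈ 0.5313.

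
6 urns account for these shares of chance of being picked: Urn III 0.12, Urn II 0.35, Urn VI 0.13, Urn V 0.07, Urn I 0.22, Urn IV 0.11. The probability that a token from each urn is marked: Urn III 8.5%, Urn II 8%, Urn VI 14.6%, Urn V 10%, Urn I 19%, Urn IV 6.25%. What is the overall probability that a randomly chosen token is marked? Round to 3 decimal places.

Compute prior × likelihood for every hypothesis:
  Urn III: 0.12 × 0.085 = 0.0102
  Urn II: 0.35 × 0.08 = 0.028
  Urn VI: 0.13 × 0.146 = 0.01898
  Urn V: 0.07 × 0.1 = 0.007
  Urn I: 0.22 × 0.19 = 0.0418
  Urn IV: 0.11 × 0.0625 = 0.006875
P(marked) = 0.0102 + 0.028 + 0.01898 + 0.007 + 0.0418 + 0.006875 = 0.112855 → 0.113.

0.113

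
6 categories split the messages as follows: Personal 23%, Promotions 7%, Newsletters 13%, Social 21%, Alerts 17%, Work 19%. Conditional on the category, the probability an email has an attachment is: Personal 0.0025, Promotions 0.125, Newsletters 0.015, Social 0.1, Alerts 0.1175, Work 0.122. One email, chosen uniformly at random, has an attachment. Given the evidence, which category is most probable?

Work

Unnormalized posteriors (prior × likelihood):
  Personal: 0.23 × 0.0025 = 0.000575
  Promotions: 0.07 × 0.125 = 0.00875
  Newsletters: 0.13 × 0.015 = 0.00195
  Social: 0.21 × 0.1 = 0.021
  Alerts: 0.17 × 0.1175 = 0.019975
  Work: 0.19 × 0.122 = 0.02318
Normalizing constant = 0.07543.
Largest term belongs to Work, so Work is most probable.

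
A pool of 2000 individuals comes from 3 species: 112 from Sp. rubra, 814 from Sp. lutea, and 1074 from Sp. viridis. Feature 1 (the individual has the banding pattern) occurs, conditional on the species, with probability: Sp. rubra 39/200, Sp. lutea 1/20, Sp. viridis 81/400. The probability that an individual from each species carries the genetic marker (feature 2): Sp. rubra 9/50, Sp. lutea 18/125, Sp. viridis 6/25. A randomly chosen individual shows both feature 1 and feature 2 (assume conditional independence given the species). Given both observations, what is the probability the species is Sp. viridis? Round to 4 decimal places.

Unnormalized posteriors (prior × likelihood):
  Sp. rubra: 0.056 × 0.195 × 0.18 = 0.0019656
  Sp. lutea: 0.407 × 0.05 × 0.144 = 0.0029304
  Sp. viridis: 0.537 × 0.2025 × 0.24 = 0.0260982
Total = 0.0309942.
P(Sp. viridis | evidence) = 0.0260982 / 0.0309942 ≈ 0.8420.

0.8420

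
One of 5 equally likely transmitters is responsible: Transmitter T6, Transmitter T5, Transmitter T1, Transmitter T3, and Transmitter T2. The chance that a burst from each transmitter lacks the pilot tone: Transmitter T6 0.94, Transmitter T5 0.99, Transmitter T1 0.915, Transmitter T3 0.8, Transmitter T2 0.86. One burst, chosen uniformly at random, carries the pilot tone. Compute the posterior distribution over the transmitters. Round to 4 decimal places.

Taking complements, P(pilot | each) = Transmitter T6 0.06, Transmitter T5 0.01, Transmitter T1 0.085, Transmitter T3 0.2, Transmitter T2 0.14.
Since the prior is uniform, the posterior is proportional to the likelihood:
  Transmitter T6: 0.06
  Transmitter T5: 0.01
  Transmitter T1: 0.085
  Transmitter T3: 0.2
  Transmitter T2: 0.14
Sum = 0.495.
P(Transmitter T6 | pilot) = 0.06/0.495 ≈ 0.1212
P(Transmitter T5 | pilot) = 0.01/0.495 ≈ 0.0202
P(Transmitter T1 | pilot) = 0.085/0.495 ≈ 0.1717
P(Transmitter T3 | pilot) = 0.2/0.495 ≈ 0.4040
P(Transmitter T2 | pilot) = 0.14/0.495 ≈ 0.2828
(Check: 0.1212+0.0202+0.1717+0.4040+0.2828 = 0.9999.)

Transmitter T6 0.1212, Transmitter T5 0.0202, Transmitter T1 0.1717, Transmitter T3 0.4040, Transmitter T2 0.2828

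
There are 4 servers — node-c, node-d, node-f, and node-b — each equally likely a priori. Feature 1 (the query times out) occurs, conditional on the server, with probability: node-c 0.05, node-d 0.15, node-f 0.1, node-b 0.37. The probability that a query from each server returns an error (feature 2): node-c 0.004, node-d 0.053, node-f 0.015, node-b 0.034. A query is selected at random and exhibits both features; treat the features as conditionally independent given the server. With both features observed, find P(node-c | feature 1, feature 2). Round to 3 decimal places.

0.009

With a uniform prior (1/4 each), posterior ∝ likelihood:
  node-c: 0.05 × 0.004 = 0.0002
  node-d: 0.15 × 0.053 = 0.00795
  node-f: 0.1 × 0.015 = 0.0015
  node-b: 0.37 × 0.034 = 0.01258
Total = 0.02223.
P(node-c | evidence) = 0.0002 / 0.02223 ≈ 0.009.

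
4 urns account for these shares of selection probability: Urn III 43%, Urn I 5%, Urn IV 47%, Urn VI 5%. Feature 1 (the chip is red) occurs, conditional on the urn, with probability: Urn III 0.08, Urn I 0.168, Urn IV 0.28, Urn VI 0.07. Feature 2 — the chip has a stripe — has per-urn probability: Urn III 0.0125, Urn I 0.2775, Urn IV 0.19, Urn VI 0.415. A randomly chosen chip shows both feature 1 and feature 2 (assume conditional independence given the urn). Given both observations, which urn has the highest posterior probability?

Urn IV

Compute prior × likelihood for every hypothesis:
  Urn III: 0.43 × 0.08 × 0.0125 = 0.00043
  Urn I: 0.05 × 0.168 × 0.2775 = 0.002331
  Urn IV: 0.47 × 0.28 × 0.19 = 0.025004
  Urn VI: 0.05 × 0.07 × 0.415 = 0.0014525
Sum = 0.0292175.
Largest term belongs to Urn IV, so Urn IV is most probable.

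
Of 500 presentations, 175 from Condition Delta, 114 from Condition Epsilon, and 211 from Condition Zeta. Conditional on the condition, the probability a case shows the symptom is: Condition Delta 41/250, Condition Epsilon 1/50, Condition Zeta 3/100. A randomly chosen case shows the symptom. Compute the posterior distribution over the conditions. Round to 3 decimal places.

Compute prior × likelihood for every hypothesis:
  Condition Delta: 0.35 × 0.164 = 0.0574
  Condition Epsilon: 0.228 × 0.02 = 0.00456
  Condition Zeta: 0.422 × 0.03 = 0.01266
Normalizing constant = 0.07462.
P(Condition Delta | symptomatic) = 0.0574/0.07462 ≈ 0.769
P(Condition Epsilon | symptomatic) = 0.00456/0.07462 ≈ 0.061
P(Condition Zeta | symptomatic) = 0.01266/0.07462 ≈ 0.170

Condition Delta 0.769, Condition Epsilon 0.061, Condition Zeta 0.170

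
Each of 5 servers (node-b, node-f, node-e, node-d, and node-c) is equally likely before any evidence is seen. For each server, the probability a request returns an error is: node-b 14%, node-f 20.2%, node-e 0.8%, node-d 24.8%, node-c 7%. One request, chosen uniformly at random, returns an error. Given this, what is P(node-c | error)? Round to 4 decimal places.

0.1048

Since the prior is uniform, the posterior is proportional to the likelihood:
  node-b: 0.14
  node-f: 0.202
  node-e: 0.008
  node-d: 0.248
  node-c: 0.07
Total = 0.668.
P(node-c | evidence) = 0.07 / 0.668 ≈ 0.1048.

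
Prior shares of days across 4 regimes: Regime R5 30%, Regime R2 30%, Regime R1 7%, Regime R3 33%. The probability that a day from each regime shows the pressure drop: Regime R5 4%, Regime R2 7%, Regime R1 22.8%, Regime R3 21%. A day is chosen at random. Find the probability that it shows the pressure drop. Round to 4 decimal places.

Unnormalized posteriors (prior × likelihood):
  Regime R5: 0.3 × 0.04 = 0.012
  Regime R2: 0.3 × 0.07 = 0.021
  Regime R1: 0.07 × 0.228 = 0.01596
  Regime R3: 0.33 × 0.21 = 0.0693
P(drop) = 0.012 + 0.021 + 0.01596 + 0.0693 = 0.11826 → 0.1183.

0.1183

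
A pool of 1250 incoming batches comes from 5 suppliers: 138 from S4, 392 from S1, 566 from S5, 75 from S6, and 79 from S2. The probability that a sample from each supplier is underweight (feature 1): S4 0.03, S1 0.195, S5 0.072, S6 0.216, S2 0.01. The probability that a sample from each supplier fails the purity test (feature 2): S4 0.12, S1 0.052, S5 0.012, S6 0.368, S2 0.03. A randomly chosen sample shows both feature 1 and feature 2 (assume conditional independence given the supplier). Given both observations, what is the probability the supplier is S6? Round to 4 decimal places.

Compute prior × likelihood for every hypothesis:
  S4: 0.1104 × 0.03 × 0.12 = 0.00039744
  S1: 0.3136 × 0.195 × 0.052 = 0.003179904
  S5: 0.4528 × 0.072 × 0.012 = 0.0003912192
  S6: 0.06 × 0.216 × 0.368 = 0.00476928
  S2: 0.0632 × 0.01 × 0.03 = 0.00001896
Sum = 0.0087568032.
P(S6 | evidence) = 0.00476928 / 0.0087568032 ≈ 0.5446.

0.5446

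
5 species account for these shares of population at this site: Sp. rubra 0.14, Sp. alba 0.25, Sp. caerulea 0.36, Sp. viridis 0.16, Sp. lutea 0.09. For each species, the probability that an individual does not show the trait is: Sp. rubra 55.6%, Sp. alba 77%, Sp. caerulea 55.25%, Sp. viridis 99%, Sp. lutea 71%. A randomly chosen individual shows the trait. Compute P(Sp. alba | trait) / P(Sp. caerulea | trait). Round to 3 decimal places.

Taking complements, P(trait | each) = Sp. rubra 0.444, Sp. alba 0.23, Sp. caerulea 0.4475, Sp. viridis 0.01, Sp. lutea 0.29.
Compute prior × likelihood for every hypothesis:
  Sp. rubra: 0.14 × 0.444 = 0.06216
  Sp. alba: 0.25 × 0.23 = 0.0575
  Sp. caerulea: 0.36 × 0.4475 = 0.1611
  Sp. viridis: 0.16 × 0.01 = 0.0016
  Sp. lutea: 0.09 × 0.29 = 0.0261
Total = 0.30846.
The ratio is 0.0575 / 0.1611 (the normalizer cancels) = 0.357.

0.357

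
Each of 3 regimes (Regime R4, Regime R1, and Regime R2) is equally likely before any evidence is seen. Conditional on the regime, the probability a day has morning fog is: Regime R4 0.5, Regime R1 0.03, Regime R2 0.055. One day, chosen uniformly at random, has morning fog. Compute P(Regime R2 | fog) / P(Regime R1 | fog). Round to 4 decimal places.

With a uniform prior (1/3 each), posterior ∝ likelihood:
  Regime R4: 0.5
  Regime R1: 0.03
  Regime R2: 0.055
Total = 0.585.
The ratio is 0.055 / 0.03 (the normalizer cancels) = 1.8333.

1.8333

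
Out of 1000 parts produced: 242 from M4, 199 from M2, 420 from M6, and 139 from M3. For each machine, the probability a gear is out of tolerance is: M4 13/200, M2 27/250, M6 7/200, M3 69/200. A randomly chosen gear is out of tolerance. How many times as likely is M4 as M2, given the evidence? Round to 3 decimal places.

0.732

Unnormalized posteriors (prior × likelihood):
  M4: 0.242 × 0.065 = 0.01573
  M2: 0.199 × 0.108 = 0.021492
  M6: 0.42 × 0.035 = 0.0147
  M3: 0.139 × 0.345 = 0.047955
Sum = 0.099877.
The ratio is 0.01573 / 0.021492 (the normalizer cancels) = 0.732.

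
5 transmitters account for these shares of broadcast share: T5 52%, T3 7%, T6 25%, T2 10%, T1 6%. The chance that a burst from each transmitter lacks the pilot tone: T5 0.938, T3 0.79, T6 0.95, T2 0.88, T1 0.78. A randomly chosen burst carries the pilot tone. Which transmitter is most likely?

T5

Taking complements, P(pilot | each) = T5 0.062, T3 0.21, T6 0.05, T2 0.12, T1 0.22.
By Bayes' rule, posterior ∝ prior × likelihood:
  T5: 0.52 × 0.062 = 0.03224
  T3: 0.07 × 0.21 = 0.0147
  T6: 0.25 × 0.05 = 0.0125
  T2: 0.1 × 0.12 = 0.012
  T1: 0.06 × 0.22 = 0.0132
Normalizing constant = 0.08464.
Largest term belongs to T5, so T5 is most probable.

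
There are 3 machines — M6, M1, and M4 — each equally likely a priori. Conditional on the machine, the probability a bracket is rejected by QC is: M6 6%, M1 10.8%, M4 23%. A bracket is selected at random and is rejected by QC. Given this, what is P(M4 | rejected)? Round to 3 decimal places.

0.578

Since the prior is uniform, the posterior is proportional to the likelihood:
  M6: 0.06
  M1: 0.108
  M4: 0.23
Normalizing constant = 0.398.
P(M4 | evidence) = 0.23 / 0.398 ≈ 0.578.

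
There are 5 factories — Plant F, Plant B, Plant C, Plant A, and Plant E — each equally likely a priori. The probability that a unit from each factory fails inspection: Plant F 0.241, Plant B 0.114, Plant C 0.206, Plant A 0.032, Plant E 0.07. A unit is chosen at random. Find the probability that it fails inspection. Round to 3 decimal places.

Since the prior is uniform, the posterior is proportional to the likelihood:
  Plant F: 0.241
  Plant B: 0.114
  Plant C: 0.206
  Plant A: 0.032
  Plant E: 0.07
P(nonconforming) = (1/5) × (0.241 + 0.114 + 0.206 + 0.032 + 0.07) = 0.663/5 ≈ 0.133.

0.133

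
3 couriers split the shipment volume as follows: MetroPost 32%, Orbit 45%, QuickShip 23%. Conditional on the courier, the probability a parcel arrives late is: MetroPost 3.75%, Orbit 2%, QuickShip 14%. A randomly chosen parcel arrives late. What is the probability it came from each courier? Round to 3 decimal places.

Prior × likelihood for each hypothesis:
  MetroPost: 0.32 × 0.0375 = 0.012
  Orbit: 0.45 × 0.02 = 0.009
  QuickShip: 0.23 × 0.14 = 0.0322
Sum = 0.0532.
P(MetroPost | late) = 0.012/0.0532 ≈ 0.226
P(Orbit | late) = 0.009/0.0532 ≈ 0.169
P(QuickShip | late) = 0.0322/0.0532 ≈ 0.605

MetroPost 0.226, Orbit 0.169, QuickShip 0.605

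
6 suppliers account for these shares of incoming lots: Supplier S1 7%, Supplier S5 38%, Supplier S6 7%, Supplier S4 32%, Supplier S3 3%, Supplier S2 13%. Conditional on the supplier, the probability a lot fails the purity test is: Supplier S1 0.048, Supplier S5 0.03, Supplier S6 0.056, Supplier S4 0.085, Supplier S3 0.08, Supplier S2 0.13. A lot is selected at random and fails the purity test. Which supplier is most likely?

Supplier S4

Prior × likelihood for each hypothesis:
  Supplier S1: 0.07 × 0.048 = 0.00336
  Supplier S5: 0.38 × 0.03 = 0.0114
  Supplier S6: 0.07 × 0.056 = 0.00392
  Supplier S4: 0.32 × 0.085 = 0.0272
  Supplier S3: 0.03 × 0.08 = 0.0024
  Supplier S2: 0.13 × 0.13 = 0.0169
Total = 0.06518.
Largest term belongs to Supplier S4, so Supplier S4 is most probable.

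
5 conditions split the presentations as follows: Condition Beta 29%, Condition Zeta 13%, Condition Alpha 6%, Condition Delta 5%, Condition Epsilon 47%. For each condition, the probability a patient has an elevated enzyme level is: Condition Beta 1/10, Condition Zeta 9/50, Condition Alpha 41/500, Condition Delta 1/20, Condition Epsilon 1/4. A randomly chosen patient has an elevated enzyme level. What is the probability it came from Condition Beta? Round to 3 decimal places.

By Bayes' rule, posterior ∝ prior × likelihood:
  Condition Beta: 0.29 × 0.1 = 0.029
  Condition Zeta: 0.13 × 0.18 = 0.0234
  Condition Alpha: 0.06 × 0.082 = 0.00492
  Condition Delta: 0.05 × 0.05 = 0.0025
  Condition Epsilon: 0.47 × 0.25 = 0.1175
Normalizing constant = 0.17732.
P(Condition Beta | evidence) = 0.029 / 0.17732 ≈ 0.164.

0.164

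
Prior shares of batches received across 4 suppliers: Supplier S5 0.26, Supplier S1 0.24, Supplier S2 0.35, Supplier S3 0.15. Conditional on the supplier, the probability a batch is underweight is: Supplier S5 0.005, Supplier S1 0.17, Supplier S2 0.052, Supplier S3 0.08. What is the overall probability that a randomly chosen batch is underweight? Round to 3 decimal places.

0.072

Unnormalized posteriors (prior × likelihood):
  Supplier S5: 0.26 × 0.005 = 0.0013
  Supplier S1: 0.24 × 0.17 = 0.0408
  Supplier S2: 0.35 × 0.052 = 0.0182
  Supplier S3: 0.15 × 0.08 = 0.012
P(underweight) = 0.0013 + 0.0408 + 0.0182 + 0.012 = 0.0723 → 0.072.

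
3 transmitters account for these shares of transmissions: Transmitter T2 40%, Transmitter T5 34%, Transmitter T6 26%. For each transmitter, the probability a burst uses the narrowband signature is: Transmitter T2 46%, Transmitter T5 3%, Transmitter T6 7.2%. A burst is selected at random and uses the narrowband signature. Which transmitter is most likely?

Prior × likelihood for each hypothesis:
  Transmitter T2: 0.4 × 0.46 = 0.184
  Transmitter T5: 0.34 × 0.03 = 0.0102
  Transmitter T6: 0.26 × 0.072 = 0.01872
Normalizing constant = 0.21292.
Largest term belongs to Transmitter T2, so Transmitter T2 is most probable.

Transmitter T2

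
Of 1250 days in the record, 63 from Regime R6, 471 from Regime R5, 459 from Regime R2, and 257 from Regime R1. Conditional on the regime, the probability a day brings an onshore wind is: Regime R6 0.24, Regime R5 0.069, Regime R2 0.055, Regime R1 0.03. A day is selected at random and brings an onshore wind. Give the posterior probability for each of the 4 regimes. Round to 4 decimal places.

By Bayes' rule, posterior ∝ prior × likelihood:
  Regime R6: 0.0504 × 0.24 = 0.012096
  Regime R5: 0.3768 × 0.069 = 0.0259992
  Regime R2: 0.3672 × 0.055 = 0.020196
  Regime R1: 0.2056 × 0.03 = 0.006168
Total = 0.0644592.
P(Regime R6 | onshore) = 0.012096/0.0644592 ≈ 0.1877
P(Regime R5 | onshore) = 0.0259992/0.0644592 ≈ 0.4033
P(Regime R2 | onshore) = 0.020196/0.0644592 ≈ 0.3133
P(Regime R1 | onshore) = 0.006168/0.0644592 ≈ 0.0957
(Check: 0.1877+0.4033+0.3133+0.0957 = 1.0000.)

Regime R6 0.1877, Regime R5 0.4033, Regime R2 0.3133, Regime R1 0.0957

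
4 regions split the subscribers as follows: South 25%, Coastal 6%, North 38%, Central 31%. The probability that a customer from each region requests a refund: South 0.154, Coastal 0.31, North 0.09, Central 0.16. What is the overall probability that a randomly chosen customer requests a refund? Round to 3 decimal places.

0.141

Unnormalized posteriors (prior × likelihood):
  South: 0.25 × 0.154 = 0.0385
  Coastal: 0.06 × 0.31 = 0.0186
  North: 0.38 × 0.09 = 0.0342
  Central: 0.31 × 0.16 = 0.0496
P(refund) = 0.0385 + 0.0186 + 0.0342 + 0.0496 = 0.1409 → 0.141.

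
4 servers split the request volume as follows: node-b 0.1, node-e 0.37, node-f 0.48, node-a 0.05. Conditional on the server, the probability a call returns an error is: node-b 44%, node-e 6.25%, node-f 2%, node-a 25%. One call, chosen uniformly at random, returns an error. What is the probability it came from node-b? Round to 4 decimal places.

0.4931

Unnormalized posteriors (prior × likelihood):
  node-b: 0.1 × 0.44 = 0.044
  node-e: 0.37 × 0.0625 = 0.023125
  node-f: 0.48 × 0.02 = 0.0096
  node-a: 0.05 × 0.25 = 0.0125
Normalizing constant = 0.089225.
P(node-b | evidence) = 0.044 / 0.089225 ≈ 0.4931.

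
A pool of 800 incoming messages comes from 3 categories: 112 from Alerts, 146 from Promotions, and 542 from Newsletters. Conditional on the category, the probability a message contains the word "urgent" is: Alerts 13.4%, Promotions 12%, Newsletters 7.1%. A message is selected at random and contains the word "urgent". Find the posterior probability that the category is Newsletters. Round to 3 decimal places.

Unnormalized posteriors (prior × likelihood):
  Alerts: 0.14 × 0.134 = 0.01876
  Promotions: 0.1825 × 0.12 = 0.0219
  Newsletters: 0.6775 × 0.071 = 0.0481025
Normalizing constant = 0.0887625.
P(Newsletters | evidence) = 0.0481025 / 0.0887625 ≈ 0.542.

0.542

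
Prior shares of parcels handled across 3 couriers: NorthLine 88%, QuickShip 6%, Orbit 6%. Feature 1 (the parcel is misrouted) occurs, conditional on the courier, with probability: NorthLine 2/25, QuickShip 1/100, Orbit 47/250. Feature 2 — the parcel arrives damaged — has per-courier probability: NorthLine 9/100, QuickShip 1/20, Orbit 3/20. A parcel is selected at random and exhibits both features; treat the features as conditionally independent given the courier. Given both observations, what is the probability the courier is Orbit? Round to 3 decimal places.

0.210

Prior × likelihood for each hypothesis:
  NorthLine: 0.88 × 0.08 × 0.09 = 0.006336
  QuickShip: 0.06 × 0.01 × 0.05 = 0.00003
  Orbit: 0.06 × 0.188 × 0.15 = 0.001692
Normalizing constant = 0.008058.
P(Orbit | evidence) = 0.001692 / 0.008058 ≈ 0.210.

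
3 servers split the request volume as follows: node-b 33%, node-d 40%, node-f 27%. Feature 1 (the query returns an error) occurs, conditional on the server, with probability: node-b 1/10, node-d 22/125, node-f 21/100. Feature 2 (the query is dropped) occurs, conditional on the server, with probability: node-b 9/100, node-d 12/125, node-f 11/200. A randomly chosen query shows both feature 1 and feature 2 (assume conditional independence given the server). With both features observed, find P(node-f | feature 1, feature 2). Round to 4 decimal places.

0.2427

Unnormalized posteriors (prior × likelihood):
  node-b: 0.33 × 0.1 × 0.09 = 0.00297
  node-d: 0.4 × 0.176 × 0.096 = 0.0067584
  node-f: 0.27 × 0.21 × 0.055 = 0.0031185
Total = 0.0128469.
P(node-f | evidence) = 0.0031185 / 0.0128469 ≈ 0.2427.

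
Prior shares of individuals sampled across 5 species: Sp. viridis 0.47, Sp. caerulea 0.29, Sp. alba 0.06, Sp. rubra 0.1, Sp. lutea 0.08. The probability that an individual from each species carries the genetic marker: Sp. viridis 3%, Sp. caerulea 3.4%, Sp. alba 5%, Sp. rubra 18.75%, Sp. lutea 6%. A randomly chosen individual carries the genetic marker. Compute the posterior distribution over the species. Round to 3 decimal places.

By Bayes' rule, posterior ∝ prior × likelihood:
  Sp. viridis: 0.47 × 0.03 = 0.0141
  Sp. caerulea: 0.29 × 0.034 = 0.00986
  Sp. alba: 0.06 × 0.05 = 0.003
  Sp. rubra: 0.1 × 0.1875 = 0.01875
  Sp. lutea: 0.08 × 0.06 = 0.0048
Sum = 0.05051.
P(Sp. viridis | marker) = 0.0141/0.05051 ≈ 0.279
P(Sp. caerulea | marker) = 0.00986/0.05051 ≈ 0.195
P(Sp. alba | marker) = 0.003/0.05051 ≈ 0.059
P(Sp. rubra | marker) = 0.01875/0.05051 ≈ 0.371
P(Sp. lutea | marker) = 0.0048/0.05051 ≈ 0.095

Sp. viridis 0.279, Sp. caerulea 0.195, Sp. alba 0.059, Sp. rubra 0.371, Sp. lutea 0.095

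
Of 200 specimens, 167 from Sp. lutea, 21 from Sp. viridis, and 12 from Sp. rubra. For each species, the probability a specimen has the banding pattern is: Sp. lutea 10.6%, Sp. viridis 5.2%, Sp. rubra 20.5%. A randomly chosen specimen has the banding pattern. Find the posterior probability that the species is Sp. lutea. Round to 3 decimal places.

Compute prior × likelihood for every hypothesis:
  Sp. lutea: 0.835 × 0.106 = 0.08851
  Sp. viridis: 0.105 × 0.052 = 0.00546
  Sp. rubra: 0.06 × 0.205 = 0.0123
Normalizing constant = 0.10627.
P(Sp. lutea | evidence) = 0.08851 / 0.10627 ≈ 0.833.

0.833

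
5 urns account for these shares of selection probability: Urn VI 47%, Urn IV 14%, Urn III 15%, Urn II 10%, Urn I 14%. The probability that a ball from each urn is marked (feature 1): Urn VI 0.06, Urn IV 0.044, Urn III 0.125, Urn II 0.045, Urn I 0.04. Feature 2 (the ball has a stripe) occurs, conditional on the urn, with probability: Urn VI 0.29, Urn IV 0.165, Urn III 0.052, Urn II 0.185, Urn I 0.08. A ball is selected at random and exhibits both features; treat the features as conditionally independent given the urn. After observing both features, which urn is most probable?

Prior × likelihood for each hypothesis:
  Urn VI: 0.47 × 0.06 × 0.29 = 0.008178
  Urn IV: 0.14 × 0.044 × 0.165 = 0.0010164
  Urn III: 0.15 × 0.125 × 0.052 = 0.000975
  Urn II: 0.1 × 0.045 × 0.185 = 0.0008325
  Urn I: 0.14 × 0.04 × 0.08 = 0.000448
Sum = 0.0114499.
Largest term belongs to Urn VI, so Urn VI is most probable.

Urn VI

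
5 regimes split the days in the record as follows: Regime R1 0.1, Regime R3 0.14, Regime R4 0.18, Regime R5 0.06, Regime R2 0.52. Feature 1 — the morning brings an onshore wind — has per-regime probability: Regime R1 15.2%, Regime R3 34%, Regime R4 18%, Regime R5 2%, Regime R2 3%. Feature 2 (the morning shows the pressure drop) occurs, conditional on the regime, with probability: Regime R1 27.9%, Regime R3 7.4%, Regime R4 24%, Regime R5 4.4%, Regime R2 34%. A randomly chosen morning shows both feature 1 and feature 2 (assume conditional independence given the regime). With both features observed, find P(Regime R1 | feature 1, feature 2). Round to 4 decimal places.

Compute prior × likelihood for every hypothesis:
  Regime R1: 0.1 × 0.152 × 0.279 = 0.0042408
  Regime R3: 0.14 × 0.34 × 0.074 = 0.0035224
  Regime R4: 0.18 × 0.18 × 0.24 = 0.007776
  Regime R5: 0.06 × 0.02 × 0.044 = 0.0000528
  Regime R2: 0.52 × 0.03 × 0.34 = 0.005304
Sum = 0.020896.
P(Regime R1 | evidence) = 0.0042408 / 0.020896 ≈ 0.2029.

0.2029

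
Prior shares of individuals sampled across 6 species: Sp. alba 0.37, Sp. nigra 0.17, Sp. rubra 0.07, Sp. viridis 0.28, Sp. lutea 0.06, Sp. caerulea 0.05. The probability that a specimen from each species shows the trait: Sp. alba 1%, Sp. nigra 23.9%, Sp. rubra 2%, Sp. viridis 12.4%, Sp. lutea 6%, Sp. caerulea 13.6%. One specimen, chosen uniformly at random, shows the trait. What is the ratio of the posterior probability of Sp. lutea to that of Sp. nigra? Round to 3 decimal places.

Prior × likelihood for each hypothesis:
  Sp. alba: 0.37 × 0.01 = 0.0037
  Sp. nigra: 0.17 × 0.239 = 0.04063
  Sp. rubra: 0.07 × 0.02 = 0.0014
  Sp. viridis: 0.28 × 0.124 = 0.03472
  Sp. lutea: 0.06 × 0.06 = 0.0036
  Sp. caerulea: 0.05 × 0.136 = 0.0068
Total = 0.09085.
The ratio is 0.0036 / 0.04063 (the normalizer cancels) = 0.089.

0.089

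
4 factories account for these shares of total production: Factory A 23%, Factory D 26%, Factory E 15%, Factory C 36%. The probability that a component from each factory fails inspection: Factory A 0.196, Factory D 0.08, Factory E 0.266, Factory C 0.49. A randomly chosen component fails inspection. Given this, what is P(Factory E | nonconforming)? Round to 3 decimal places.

Prior × likelihood for each hypothesis:
  Factory A: 0.23 × 0.196 = 0.04508
  Factory D: 0.26 × 0.08 = 0.0208
  Factory E: 0.15 × 0.266 = 0.0399
  Factory C: 0.36 × 0.49 = 0.1764
Total = 0.28218.
P(Factory E | evidence) = 0.0399 / 0.28218 ≈ 0.141.

0.141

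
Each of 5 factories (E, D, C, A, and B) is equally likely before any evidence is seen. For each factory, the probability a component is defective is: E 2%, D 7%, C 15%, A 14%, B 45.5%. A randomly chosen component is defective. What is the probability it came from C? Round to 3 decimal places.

With a uniform prior (1/5 each), posterior ∝ likelihood:
  E: 0.02
  D: 0.07
  C: 0.15
  A: 0.14
  B: 0.455
Sum = 0.835.
P(C | evidence) = 0.15 / 0.835 ≈ 0.180.

0.180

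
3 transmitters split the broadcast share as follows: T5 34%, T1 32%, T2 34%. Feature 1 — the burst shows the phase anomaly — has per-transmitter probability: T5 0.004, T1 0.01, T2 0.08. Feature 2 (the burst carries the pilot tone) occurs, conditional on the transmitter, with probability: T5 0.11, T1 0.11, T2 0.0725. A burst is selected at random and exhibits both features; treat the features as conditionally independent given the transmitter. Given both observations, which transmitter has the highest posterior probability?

T2

By Bayes' rule, posterior ∝ prior × likelihood:
  T5: 0.34 × 0.004 × 0.11 = 0.0001496
  T1: 0.32 × 0.01 × 0.11 = 0.000352
  T2: 0.34 × 0.08 × 0.0725 = 0.001972
Sum = 0.0024736.
Largest term belongs to T2, so T2 is most probable.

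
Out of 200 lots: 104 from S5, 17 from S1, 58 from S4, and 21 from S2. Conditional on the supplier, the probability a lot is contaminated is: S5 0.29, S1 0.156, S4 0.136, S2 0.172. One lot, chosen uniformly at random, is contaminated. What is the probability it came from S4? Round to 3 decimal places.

Compute prior × likelihood for every hypothesis:
  S5: 0.52 × 0.29 = 0.1508
  S1: 0.085 × 0.156 = 0.01326
  S4: 0.29 × 0.136 = 0.03944
  S2: 0.105 × 0.172 = 0.01806
Total = 0.22156.
P(S4 | evidence) = 0.03944 / 0.22156 ≈ 0.178.

0.178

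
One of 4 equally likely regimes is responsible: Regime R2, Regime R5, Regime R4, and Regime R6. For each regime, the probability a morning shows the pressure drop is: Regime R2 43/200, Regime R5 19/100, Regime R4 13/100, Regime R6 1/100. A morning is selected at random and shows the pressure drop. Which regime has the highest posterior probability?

Since the prior is uniform, the posterior is proportional to the likelihood:
  Regime R2: 0.215
  Regime R5: 0.19
  Regime R4: 0.13
  Regime R6: 0.01
Sum = 0.545.
Largest term belongs to Regime R2, so Regime R2 is most probable.

Regime R2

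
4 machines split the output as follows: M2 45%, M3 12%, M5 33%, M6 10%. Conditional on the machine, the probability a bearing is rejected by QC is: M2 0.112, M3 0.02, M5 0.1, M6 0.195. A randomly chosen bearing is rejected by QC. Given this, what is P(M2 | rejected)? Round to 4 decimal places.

0.4786

Prior × likelihood for each hypothesis:
  M2: 0.45 × 0.112 = 0.0504
  M3: 0.12 × 0.02 = 0.0024
  M5: 0.33 × 0.1 = 0.033
  M6: 0.1 × 0.195 = 0.0195
Sum = 0.1053.
P(M2 | evidence) = 0.0504 / 0.1053 ≈ 0.4786.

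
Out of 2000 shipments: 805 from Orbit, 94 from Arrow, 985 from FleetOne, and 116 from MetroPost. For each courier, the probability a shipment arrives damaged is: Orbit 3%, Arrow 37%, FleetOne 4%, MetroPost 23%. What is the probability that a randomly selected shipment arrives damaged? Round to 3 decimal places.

0.063

By Bayes' rule, posterior ∝ prior × likelihood:
  Orbit: 0.4025 × 0.03 = 0.012075
  Arrow: 0.047 × 0.37 = 0.01739
  FleetOne: 0.4925 × 0.04 = 0.0197
  MetroPost: 0.058 × 0.23 = 0.01334
P(damaged) = 0.012075 + 0.01739 + 0.0197 + 0.01334 = 0.062505 → 0.063.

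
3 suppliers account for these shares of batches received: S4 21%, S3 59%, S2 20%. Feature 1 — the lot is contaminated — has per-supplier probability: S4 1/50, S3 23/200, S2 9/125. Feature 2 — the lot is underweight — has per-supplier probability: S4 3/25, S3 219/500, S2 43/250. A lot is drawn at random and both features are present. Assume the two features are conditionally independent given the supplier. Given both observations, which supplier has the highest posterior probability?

Prior × likelihood for each hypothesis:
  S4: 0.21 × 0.02 × 0.12 = 0.000504
  S3: 0.59 × 0.115 × 0.438 = 0.0297183
  S2: 0.2 × 0.072 × 0.172 = 0.0024768
Total = 0.0326991.
Largest term belongs to S3, so S3 is most probable.

S3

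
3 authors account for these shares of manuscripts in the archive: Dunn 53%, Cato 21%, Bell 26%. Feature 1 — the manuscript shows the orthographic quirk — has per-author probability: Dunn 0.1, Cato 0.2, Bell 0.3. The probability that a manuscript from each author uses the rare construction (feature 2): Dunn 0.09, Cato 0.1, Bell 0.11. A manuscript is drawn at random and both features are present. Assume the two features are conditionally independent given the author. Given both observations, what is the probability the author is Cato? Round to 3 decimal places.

Prior × likelihood for each hypothesis:
  Dunn: 0.53 × 0.1 × 0.09 = 0.00477
  Cato: 0.21 × 0.2 × 0.1 = 0.0042
  Bell: 0.26 × 0.3 × 0.11 = 0.00858
Normalizing constant = 0.01755.
P(Cato | evidence) = 0.0042 / 0.01755 ≈ 0.239.

0.239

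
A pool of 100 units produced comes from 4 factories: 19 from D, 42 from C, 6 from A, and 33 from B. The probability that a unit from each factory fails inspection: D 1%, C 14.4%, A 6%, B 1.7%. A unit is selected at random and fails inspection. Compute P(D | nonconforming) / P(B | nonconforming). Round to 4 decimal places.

Unnormalized posteriors (prior × likelihood):
  D: 0.19 × 0.01 = 0.0019
  C: 0.42 × 0.144 = 0.06048
  A: 0.06 × 0.06 = 0.0036
  B: 0.33 × 0.017 = 0.00561
Total = 0.07159.
The ratio is 0.0019 / 0.00561 (the normalizer cancels) = 0.3387.

0.3387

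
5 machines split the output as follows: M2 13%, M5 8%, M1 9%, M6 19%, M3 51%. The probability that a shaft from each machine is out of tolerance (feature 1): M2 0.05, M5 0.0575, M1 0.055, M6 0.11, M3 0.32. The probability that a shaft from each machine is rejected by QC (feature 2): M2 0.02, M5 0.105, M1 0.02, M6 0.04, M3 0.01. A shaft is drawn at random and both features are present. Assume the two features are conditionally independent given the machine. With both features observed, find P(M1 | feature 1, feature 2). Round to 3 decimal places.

Compute prior × likelihood for every hypothesis:
  M2: 0.13 × 0.05 × 0.02 = 0.00013
  M5: 0.08 × 0.0575 × 0.105 = 0.000483
  M1: 0.09 × 0.055 × 0.02 = 0.000099
  M6: 0.19 × 0.11 × 0.04 = 0.000836
  M3: 0.51 × 0.32 × 0.01 = 0.001632
Normalizing constant = 0.00318.
P(M1 | evidence) = 0.000099 / 0.00318 ≈ 0.031.

0.031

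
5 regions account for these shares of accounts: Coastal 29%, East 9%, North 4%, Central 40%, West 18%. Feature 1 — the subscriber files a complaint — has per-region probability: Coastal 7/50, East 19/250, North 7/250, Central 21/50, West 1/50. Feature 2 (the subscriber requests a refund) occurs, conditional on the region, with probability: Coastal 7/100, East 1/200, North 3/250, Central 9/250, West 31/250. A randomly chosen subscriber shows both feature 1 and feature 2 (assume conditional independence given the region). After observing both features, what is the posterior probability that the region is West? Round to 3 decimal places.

0.048

By Bayes' rule, posterior ∝ prior × likelihood:
  Coastal: 0.29 × 0.14 × 0.07 = 0.002842
  East: 0.09 × 0.076 × 0.005 = 0.0000342
  North: 0.04 × 0.028 × 0.012 = 0.00001344
  Central: 0.4 × 0.42 × 0.036 = 0.006048
  West: 0.18 × 0.02 × 0.124 = 0.0004464
Sum = 0.00938404.
P(West | evidence) = 0.0004464 / 0.00938404 ≈ 0.048.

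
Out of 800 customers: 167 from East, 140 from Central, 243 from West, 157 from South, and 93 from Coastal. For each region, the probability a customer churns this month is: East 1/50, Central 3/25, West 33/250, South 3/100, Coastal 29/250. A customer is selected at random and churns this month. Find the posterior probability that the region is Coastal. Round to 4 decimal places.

0.1593

Prior × likelihood for each hypothesis:
  East: 0.20875 × 0.02 = 0.004175
  Central: 0.175 × 0.12 = 0.021
  West: 0.30375 × 0.132 = 0.040095
  South: 0.19625 × 0.03 = 0.0058875
  Coastal: 0.11625 × 0.116 = 0.013485
Normalizing constant = 0.0846425.
P(Coastal | evidence) = 0.013485 / 0.0846425 ≈ 0.1593.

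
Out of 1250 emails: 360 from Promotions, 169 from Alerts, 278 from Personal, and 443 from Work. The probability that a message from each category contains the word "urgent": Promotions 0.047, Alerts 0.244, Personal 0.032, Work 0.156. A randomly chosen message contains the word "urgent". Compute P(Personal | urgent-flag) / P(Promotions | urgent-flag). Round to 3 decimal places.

Compute prior × likelihood for every hypothesis:
  Promotions: 0.288 × 0.047 = 0.013536
  Alerts: 0.1352 × 0.244 = 0.0329888
  Personal: 0.2224 × 0.032 = 0.0071168
  Work: 0.3544 × 0.156 = 0.0552864
Sum = 0.108928.
The ratio is 0.0071168 / 0.013536 (the normalizer cancels) = 0.526.

0.526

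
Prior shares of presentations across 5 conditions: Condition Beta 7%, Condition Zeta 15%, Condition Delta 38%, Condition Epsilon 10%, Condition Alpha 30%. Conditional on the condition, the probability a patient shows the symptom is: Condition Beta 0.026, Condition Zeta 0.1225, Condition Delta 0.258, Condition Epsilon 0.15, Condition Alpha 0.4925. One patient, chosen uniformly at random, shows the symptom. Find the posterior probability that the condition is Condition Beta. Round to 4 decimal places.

0.0065

Prior × likelihood for each hypothesis:
  Condition Beta: 0.07 × 0.026 = 0.00182
  Condition Zeta: 0.15 × 0.1225 = 0.018375
  Condition Delta: 0.38 × 0.258 = 0.09804
  Condition Epsilon: 0.1 × 0.15 = 0.015
  Condition Alpha: 0.3 × 0.4925 = 0.14775
Normalizing constant = 0.280985.
P(Condition Beta | evidence) = 0.00182 / 0.280985 ≈ 0.0065.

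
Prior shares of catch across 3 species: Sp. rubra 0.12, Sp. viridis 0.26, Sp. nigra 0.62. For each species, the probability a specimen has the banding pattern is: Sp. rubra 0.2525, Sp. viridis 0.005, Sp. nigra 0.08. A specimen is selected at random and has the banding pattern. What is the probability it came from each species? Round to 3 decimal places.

Compute prior × likelihood for every hypothesis:
  Sp. rubra: 0.12 × 0.2525 = 0.0303
  Sp. viridis: 0.26 × 0.005 = 0.0013
  Sp. nigra: 0.62 × 0.08 = 0.0496
Total = 0.0812.
P(Sp. rubra | banded) = 0.0303/0.0812 ≈ 0.373
P(Sp. viridis | banded) = 0.0013/0.0812 ≈ 0.016
P(Sp. nigra | banded) = 0.0496/0.0812 ≈ 0.611

Sp. rubra 0.373, Sp. viridis 0.016, Sp. nigra 0.611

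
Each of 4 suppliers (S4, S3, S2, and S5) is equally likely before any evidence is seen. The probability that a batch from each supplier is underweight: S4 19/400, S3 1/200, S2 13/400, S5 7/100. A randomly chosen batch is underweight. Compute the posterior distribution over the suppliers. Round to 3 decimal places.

S4 0.306, S3 0.032, S2 0.210, S5 0.452

Since the prior is uniform, the posterior is proportional to the likelihood:
  S4: 0.0475
  S3: 0.005
  S2: 0.0325
  S5: 0.07
Normalizing constant = 0.155.
P(S4 | underweight) = 0.0475/0.155 ≈ 0.306
P(S3 | underweight) = 0.005/0.155 ≈ 0.032
P(S2 | underweight) = 0.0325/0.155 ≈ 0.210
P(S5 | underweight) = 0.07/0.155 ≈ 0.452
(Check: 0.306+0.032+0.210+0.452 = 1.000.)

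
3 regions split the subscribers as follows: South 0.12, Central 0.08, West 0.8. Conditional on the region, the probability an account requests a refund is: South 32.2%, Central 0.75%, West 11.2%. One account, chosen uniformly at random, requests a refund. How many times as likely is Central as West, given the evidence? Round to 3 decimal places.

Compute prior × likelihood for every hypothesis:
  South: 0.12 × 0.322 = 0.03864
  Central: 0.08 × 0.0075 = 0.0006
  West: 0.8 × 0.112 = 0.0896
Total = 0.12884.
The ratio is 0.0006 / 0.0896 (the normalizer cancels) = 0.007.

0.007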